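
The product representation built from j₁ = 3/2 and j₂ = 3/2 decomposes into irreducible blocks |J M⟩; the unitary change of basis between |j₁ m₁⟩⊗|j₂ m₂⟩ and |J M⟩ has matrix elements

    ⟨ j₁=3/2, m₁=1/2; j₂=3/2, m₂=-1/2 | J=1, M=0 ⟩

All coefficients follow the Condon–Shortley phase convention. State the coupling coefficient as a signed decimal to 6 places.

j₁+j₂−J=2  J+j₁−j₂=1  J−j₁+j₂=1  j₁+j₂+J+1=5
(j₁±m₁, j₂±m₂, J±M) = (2,1,1,2,1,1)
P² = 1/5
sum k=0..1:
  [0] +1/2 = 1/2
  [1] −1/1 = -1
S = -1/2
C² = P²·S² = 1/20 ; C = -0.223607

-0.223607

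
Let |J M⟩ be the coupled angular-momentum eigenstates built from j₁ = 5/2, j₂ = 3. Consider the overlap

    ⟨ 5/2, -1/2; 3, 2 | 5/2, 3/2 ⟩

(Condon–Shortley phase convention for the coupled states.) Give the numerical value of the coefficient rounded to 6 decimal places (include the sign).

+0.267261

√[6·3!2!3!/9! · 2!3!5!1!4!1!] = √(288/7)
  +(−1)^2/∏(2,1,1,3,1,0)! = 1/12  (running 1/12)
  +(−1)^3/∏(3,0,0,2,2,1)! = -1/24  (running 1/24)
⟨..|..⟩ = √(288/7)·(1/24) = +0.267261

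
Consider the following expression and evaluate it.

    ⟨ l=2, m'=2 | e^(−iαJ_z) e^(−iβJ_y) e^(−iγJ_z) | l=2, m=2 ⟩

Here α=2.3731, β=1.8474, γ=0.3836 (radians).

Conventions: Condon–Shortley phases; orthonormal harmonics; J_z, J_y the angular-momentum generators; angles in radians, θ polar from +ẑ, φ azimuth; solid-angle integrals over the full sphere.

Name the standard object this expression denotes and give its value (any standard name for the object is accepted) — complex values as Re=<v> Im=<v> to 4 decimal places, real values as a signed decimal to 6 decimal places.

This is a Wigner D-matrix element — the rotation-matrix element ⟨l m'| R(α,β,γ) |l m⟩ in the angular-momentum basis.
Split into d^2_{2,2}(β=1.8474) × two z-phases.
With c≡cos(β/2)=0.602872 and s≡sin(β/2)=0.797838, N=[24·1·24·1]^{1/2}=24.000000
The bounds max(0,m−m')=0 and min(l+m,l−m')=0 give 1 term
  k=0: (−1)^0·24.0000/(24)·0.6029^4·0.7978^0 = +0.132100
d^2_{2,2}(1.8474) = +0.132100
Phases: e^{-i·(2)·2.3731}=+0.033805+0.999428i, e^{-i·(2)·0.3836}=+0.719857-0.694122i ⇒ D=+0.094855+0.091939i

Wigner D-matrix element, Re=0.0949 Im=0.0919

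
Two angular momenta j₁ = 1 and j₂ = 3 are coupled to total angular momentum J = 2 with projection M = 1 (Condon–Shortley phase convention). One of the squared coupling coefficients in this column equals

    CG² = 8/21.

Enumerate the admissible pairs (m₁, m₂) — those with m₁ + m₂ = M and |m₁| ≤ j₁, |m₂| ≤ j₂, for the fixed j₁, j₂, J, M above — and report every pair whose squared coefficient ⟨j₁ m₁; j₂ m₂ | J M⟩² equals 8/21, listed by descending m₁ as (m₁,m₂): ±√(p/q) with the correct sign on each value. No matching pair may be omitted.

(0,1): −√(8/21)

Admissible pairs with m₁+m₂ = M = 1: (-1,2), (0,1), (1,0)
  (m₁,m₂)=(1,0): CG² = 1/7, CG = +√(1/7)
  (m₁,m₂)=(0,1): CG² = 8/21, CG = −√(8/21)   ← matches the target
  (m₁,m₂)=(-1,2): CG² = 10/21, CG = +√(10/21)
Pairs with CG² = 8/21: (0,1): −√(8/21)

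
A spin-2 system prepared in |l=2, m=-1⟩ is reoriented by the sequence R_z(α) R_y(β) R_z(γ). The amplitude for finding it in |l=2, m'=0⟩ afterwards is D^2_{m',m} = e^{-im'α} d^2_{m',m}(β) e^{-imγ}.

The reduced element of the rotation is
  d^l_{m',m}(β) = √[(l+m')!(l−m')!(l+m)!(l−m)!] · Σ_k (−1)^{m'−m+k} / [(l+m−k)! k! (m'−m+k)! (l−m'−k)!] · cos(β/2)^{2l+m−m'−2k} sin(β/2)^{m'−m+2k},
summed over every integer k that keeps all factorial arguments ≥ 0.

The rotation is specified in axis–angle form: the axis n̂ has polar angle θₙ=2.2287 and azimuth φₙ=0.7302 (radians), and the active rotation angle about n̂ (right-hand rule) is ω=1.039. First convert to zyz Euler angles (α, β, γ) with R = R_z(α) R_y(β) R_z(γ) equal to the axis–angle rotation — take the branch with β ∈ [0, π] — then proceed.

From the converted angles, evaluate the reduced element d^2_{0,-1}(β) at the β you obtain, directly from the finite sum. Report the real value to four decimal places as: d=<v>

d=-0.6118

Axis–angle → zyz. n̂ = (sinθₙcosφₙ, sinθₙsinφₙ, cosθₙ) = (+0.589533, +0.527796, -0.611459), ω = 1.0390.
R = I cosω + sinω [n̂]ₓ + (1−cosω) n̂n̂ᵀ gives
  R = [+0.678395, +0.680388, +0.277221; -0.373643, +0.644394, -0.667194; -0.632591, +0.349040, +0.691376]
β = atan2(√(R₁₃²+R₂₃²), R₃₃) = 0.807405; α = atan2(R₂₃, R₁₃) mod 2π = 5.106188; γ = atan2(R₃₂, −R₃₁) mod 2π = 0.504195
d^2_{0,-1}(β=0.8074) via the finite sum:
Half-angle: c=0.919613, s=0.392826. N=√(2·2·1·6)=4.898979
The bounds max(0,m−m')=0 and min(l+m,l−m')=1 give 2 terms
  k=0: (−1)^1·4.8990/(2)·0.9196^3·0.3928^1 = -0.748326
  k=1: (−1)^2·4.8990/(2)·0.9196^1·0.3928^3 = +0.136547
d^2_{0,-1}(0.8074) = -0.748326 +0.136547 = -0.611779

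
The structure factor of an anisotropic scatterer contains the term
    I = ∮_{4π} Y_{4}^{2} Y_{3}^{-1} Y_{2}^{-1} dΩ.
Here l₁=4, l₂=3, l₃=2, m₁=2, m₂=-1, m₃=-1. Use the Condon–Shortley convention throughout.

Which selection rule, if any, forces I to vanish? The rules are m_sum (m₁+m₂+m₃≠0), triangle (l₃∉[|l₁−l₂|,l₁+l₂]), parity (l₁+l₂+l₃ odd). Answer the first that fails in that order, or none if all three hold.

parity

Σmᵢ = 0  ✓
l₃∈[|l₁−l₂|,l₁+l₂]=[1,7], have l₃=2  ✓
Σlᵢ = 9 ⇒ odd  ✗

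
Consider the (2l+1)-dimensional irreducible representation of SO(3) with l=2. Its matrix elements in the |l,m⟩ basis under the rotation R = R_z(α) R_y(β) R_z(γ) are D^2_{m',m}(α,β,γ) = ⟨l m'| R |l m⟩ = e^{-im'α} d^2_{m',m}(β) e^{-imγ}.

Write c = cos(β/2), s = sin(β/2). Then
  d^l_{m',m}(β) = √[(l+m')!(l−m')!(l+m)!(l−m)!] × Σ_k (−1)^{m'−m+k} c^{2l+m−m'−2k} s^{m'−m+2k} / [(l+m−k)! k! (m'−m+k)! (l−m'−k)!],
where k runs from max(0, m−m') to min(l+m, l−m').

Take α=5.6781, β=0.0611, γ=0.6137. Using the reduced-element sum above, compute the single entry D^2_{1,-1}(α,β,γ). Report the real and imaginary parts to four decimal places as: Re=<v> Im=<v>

First d^2_{1,-1}(β=0.0611), then the phase factors e^{-i(1)α} and e^{-i(-1)γ}:
c=cos(0.061100/2)=0.999533, s=sin(0.061100/2)=0.030545; N=√[6·1·1·6]=6.000000
The bounds max(0,m−m')=0 and min(l+m,l−m')=1 give 2 terms
  k=0: (−1)^2·6.0000/(2)·0.9995^2·0.0305^2 = +0.002796
  k=1: (−1)^3·6.0000/(6)·0.9995^0·0.0305^4 = -0.000001
d^2_{1,-1}(0.0611) = +0.002796 -0.000001 = +0.002796
Phases: e^{-i·(1)·5.6781}=+0.822454+0.568832i, e^{-i·(-1)·0.6137}=+0.817523+0.575896i ⇒ D=+0.000964+0.002624i

Re=0.0010 Im=0.0026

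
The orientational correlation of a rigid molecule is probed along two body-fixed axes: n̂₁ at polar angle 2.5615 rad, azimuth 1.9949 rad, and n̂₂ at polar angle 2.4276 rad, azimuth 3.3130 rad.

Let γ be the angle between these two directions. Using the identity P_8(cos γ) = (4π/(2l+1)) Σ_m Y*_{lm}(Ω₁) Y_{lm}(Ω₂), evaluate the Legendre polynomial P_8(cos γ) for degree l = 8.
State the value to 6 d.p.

0.273420

Summing Y*_{l m}(θ₁,φ₁)·Y_{l m}(θ₂,φ₂) over m ∈ [−8, 8]; prefactor 4π/(2·8+1) = 0.739198:
  m=-8: (-0.004066, -0.001044) × (0.003455, -0.017086) = (-0.000032, 0.000066)  (running Σ = (-0.000032, 0.000066))
  m=-7: (-0.004408, -0.025244) × (0.029170, -0.074996) = (-0.002022, -0.000406)  (running Σ = (-0.002054, -0.000340))
  m=-6: (0.080131, -0.054465) × (0.115950, -0.192407) = (-0.001188, -0.021733)  (running Σ = (-0.003242, -0.022073))
  m=-5: (0.214970, 0.131717) × (0.269754, -0.311463) = (0.099014, -0.031424)  (running Σ = (0.095772, -0.053497))
  m=-4: (-0.055935, 0.442931) × (0.354147, -0.289697) = (0.108507, 0.173067)  (running Σ = (0.204279, 0.119570))
  m=-3: (-0.448192, 0.137899) × (0.140847, -0.079566) = (-0.052154, 0.055084)  (running Σ = (0.152125, 0.174654))
  m=-2: (-0.068002, -0.077129) × (-0.281007, 0.100293) = (0.026844, 0.014854)  (running Σ = (0.178969, 0.189507))
  m=-1: (-0.156500, 0.346620) × (-0.316988, 0.054873) = (0.030589, -0.118462)  (running Σ = (0.209558, 0.071045))
  m=0: (-0.238181, -0.000000) × (0.206686, 0.000000) = (-0.049229, -0.000000)  (running Σ = (0.160329, 0.071045))
  m=1: (0.156500, 0.346620) × (0.316988, 0.054873) = (0.030589, 0.118462)  (running Σ = (0.190918, 0.189507))
  m=2: (-0.068002, 0.077129) × (-0.281007, -0.100293) = (0.026844, -0.014854)  (running Σ = (0.217763, 0.174654))
  m=3: (0.448192, 0.137899) × (-0.140847, -0.079566) = (-0.052154, -0.055084)  (running Σ = (0.165608, 0.119570))
  m=4: (-0.055935, -0.442931) × (0.354147, 0.289697) = (0.108507, -0.173067)  (running Σ = (0.274115, -0.053497))
  m=5: (-0.214970, 0.131717) × (-0.269754, -0.311463) = (0.099014, 0.031424)  (running Σ = (0.373129, -0.022073))
  m=6: (0.080131, 0.054465) × (0.115950, 0.192407) = (-0.001188, 0.021733)  (running Σ = (0.371941, -0.000340))
  m=7: (0.004408, -0.025244) × (-0.029170, -0.074996) = (-0.002022, 0.000406)  (running Σ = (0.369919, 0.000066))
  m=8: (-0.004066, 0.001044) × (0.003455, 0.017086) = (-0.000032, -0.000066)  (running Σ = (0.369887, -0.000000))
Total Σ_m = (0.369887, -0.000000). Multiply by 0.739198: (0.273420, -0.000000). P_8(cos γ) = 0.273420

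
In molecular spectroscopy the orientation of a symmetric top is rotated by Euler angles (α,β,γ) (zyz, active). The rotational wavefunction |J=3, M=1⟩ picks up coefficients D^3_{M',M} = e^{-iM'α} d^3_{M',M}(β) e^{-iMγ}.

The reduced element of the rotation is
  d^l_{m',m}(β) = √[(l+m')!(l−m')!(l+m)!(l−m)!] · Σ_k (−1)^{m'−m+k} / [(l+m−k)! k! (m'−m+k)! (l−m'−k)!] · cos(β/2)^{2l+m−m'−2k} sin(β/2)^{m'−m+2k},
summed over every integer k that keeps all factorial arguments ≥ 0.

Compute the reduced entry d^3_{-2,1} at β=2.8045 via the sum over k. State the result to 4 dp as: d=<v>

d^3_{-2,1}(β=2.8045) via the finite sum:
c=cos(2.804500/2)=0.167749, s=sin(2.804500/2)=0.985830; N=√[1·120·24·2]=75.894664
k: max(0,(1)−(-2))=3 … min(3+(1),3−(-2))=4
  k=3: (−1)^0·75.8947/(12)·0.1677^3·0.9858^3 = +0.028603
  k=4: (−1)^1·75.8947/(24)·0.1677^1·0.9858^5 = -0.493936
d^3_{-2,1}(2.8045) = +0.028603 -0.493936 = -0.465332

d=-0.4653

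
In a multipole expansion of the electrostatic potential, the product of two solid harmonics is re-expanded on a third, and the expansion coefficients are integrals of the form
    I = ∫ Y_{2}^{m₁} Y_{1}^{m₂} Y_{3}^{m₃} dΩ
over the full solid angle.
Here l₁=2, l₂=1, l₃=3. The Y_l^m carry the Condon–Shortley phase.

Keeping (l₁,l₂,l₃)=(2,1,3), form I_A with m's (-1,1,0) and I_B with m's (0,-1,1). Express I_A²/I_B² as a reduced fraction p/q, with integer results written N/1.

l's match ⇒ only the (l;m) 3-j factors differ between A and B.
A: triangle coeff Δ(2,1,3) = 1/105; Σ_t [0,0]: t=0:+1/12 = 1/12; (3j)²=1/35 [(2 1 3; -1 1 0)], sign=-1
B: triangle coeff Δ(2,1,3) = 1/105; Σ_t [0,0]: t=0:+1/8 = 1/8; (3j)²=2/35 [(2 1 3; 0 -1 1)], sign=+1
I_A²/I_B² = (1/35)/(2/35) = 1/2

1/2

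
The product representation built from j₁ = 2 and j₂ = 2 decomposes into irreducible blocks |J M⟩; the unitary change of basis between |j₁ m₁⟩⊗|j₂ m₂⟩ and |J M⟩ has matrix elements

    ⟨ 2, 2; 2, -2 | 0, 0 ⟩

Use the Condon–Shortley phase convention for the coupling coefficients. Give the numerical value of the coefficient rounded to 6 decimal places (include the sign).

+0.447214

j₁+j₂−J=4  J+j₁−j₂=0  J−j₁+j₂=0  j₁+j₂+J+1=5
(j₁±m₁, j₂±m₂, J±M) = (4,0,0,4,0,0)
P² = 576/5
sum k=0..0:
  [0] +1/24 = 1/24
S = 1/24
C² = P²·S² = 1/5 ; C = +0.447214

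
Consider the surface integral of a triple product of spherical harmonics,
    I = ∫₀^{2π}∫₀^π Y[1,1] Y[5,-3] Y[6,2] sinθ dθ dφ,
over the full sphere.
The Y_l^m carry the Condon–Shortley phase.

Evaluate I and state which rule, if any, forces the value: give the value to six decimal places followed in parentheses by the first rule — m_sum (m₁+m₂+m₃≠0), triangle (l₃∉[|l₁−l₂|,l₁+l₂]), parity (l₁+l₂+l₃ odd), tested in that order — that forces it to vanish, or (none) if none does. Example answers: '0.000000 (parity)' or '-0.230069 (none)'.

m-sum 0 ✓  L=12 even ✓  4≤6≤6 ✓
Π(2lᵢ+1) = 3×11×13 = 429
triangle coeff Δ(1,5,6) = 1/858
Σ_t [0,0]: t=0:+1/14400 = 1/14400
(3j)²=6/143 [(1 5 6; 0 0 0)], sign=+1
Σ_t [0,0]: t=0:+1/161280 = 1/161280
(3j)²=1/143 [(1 5 6; 1 -3 2)], sign=+1
⇒ 4πI² = 18/143
I = (+1)√(18/143/(4π)) = 0.10008369
No selection rule forces the value: the integral is nonzero (none).

0.100084 (none)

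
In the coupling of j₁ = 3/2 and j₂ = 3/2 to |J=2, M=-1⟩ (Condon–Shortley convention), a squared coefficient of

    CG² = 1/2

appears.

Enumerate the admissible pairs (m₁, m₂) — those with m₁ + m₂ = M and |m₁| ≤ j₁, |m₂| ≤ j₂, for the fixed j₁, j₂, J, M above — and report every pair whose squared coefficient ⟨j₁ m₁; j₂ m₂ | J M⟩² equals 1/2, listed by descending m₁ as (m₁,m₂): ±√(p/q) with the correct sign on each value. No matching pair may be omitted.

(1/2,-3/2): +√(1/2); (-3/2,1/2): −√(1/2)

Admissible pairs with m₁+m₂ = M = -1: (-3/2,1/2), (-1/2,-1/2), (1/2,-3/2)
  (m₁,m₂)=(1/2,-3/2): CG² = 1/2, CG = +√(1/2)   ← matches the target
  (m₁,m₂)=(-1/2,-1/2): CG² = 0/1, CG = 0
  (m₁,m₂)=(-3/2,1/2): CG² = 1/2, CG = −√(1/2)   ← matches the target
Pairs with CG² = 1/2: (1/2,-3/2): +√(1/2); (-3/2,1/2): −√(1/2)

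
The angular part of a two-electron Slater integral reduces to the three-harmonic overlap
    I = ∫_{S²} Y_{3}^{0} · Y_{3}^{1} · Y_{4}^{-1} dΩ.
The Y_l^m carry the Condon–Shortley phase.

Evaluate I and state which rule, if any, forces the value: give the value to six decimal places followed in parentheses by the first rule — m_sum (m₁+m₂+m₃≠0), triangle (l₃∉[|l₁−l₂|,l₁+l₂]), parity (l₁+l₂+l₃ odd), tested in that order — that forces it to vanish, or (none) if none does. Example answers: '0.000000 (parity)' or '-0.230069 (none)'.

Checks pass: Σm=0; 10 even; l₃=4∈[0,6].
(2·3+1)(2·3+1)(2·4+1) = 441
Δ: 2! 4! 4! / 11! → 1/34650
sum: t=0:+1/72 t=1:−1/16 t=2:+1/72 = -5/144
3j²(3 3 4; 0 0 0) = Δ·Π!·Σ² = 2/77  (sign -1)
sum: t=0:+1/288 t=1:−1/24 t=2:+1/48 = -5/288
3j²(3 3 4; 0 1 -1) = Δ·Π!·Σ² = 5/462  (sign +1)
combine: 4πI² = 441·2/77·5/462 = 15/121
take √, sign -1: I = -0.09932258
No selection rule forces the value: the integral is nonzero (none).

-0.099323 (none)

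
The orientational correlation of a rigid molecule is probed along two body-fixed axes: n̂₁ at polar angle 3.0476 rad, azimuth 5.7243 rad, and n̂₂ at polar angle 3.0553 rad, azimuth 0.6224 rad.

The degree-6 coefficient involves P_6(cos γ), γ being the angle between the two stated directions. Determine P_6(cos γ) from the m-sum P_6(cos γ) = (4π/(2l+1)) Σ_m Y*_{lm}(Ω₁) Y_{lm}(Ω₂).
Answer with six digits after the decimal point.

0.896663

Expand P_6 via completeness: Σ_{m} conj(Y_{6,m}) at Ω₁ times Y_{6,m} at Ω₂ —
  m=-6: Y*=-0.00000 + 0.00000j  Y=-0.00000 + 0.00000j  product 0.00000 - 0.00000j
  m=-5: Y*=0.00001 + 0.00000j  Y=0.00001 + 0.00000j  product 0.00000 + 0.00000j
  m=-4: Y*=-0.00017 - 0.00022j  Y=-0.00016 - 0.00012j  product 0.00000 + 0.00000j
  m=-3: Y*=0.00045 + 0.00421j  Y=0.00096 + 0.00315j  product -0.00001 + 0.00001j
  m=-2: Y*=0.01956 - 0.04019j  Y=0.01212 - 0.03586j  product -0.00120 - 0.00119j
  m=-1: Y*=-0.25084 + 0.15687j  Y=-0.22229 + 0.15950j  product 0.03074 - 0.07488j
  m=+0: Y*=0.92489 + 0.00000j  Y=0.93910 + 0.00000j  product 0.86856 + 0.00000j
  m=+1: Y*=0.25084 + 0.15687j  Y=0.22229 + 0.15950j  product 0.03074 + 0.07488j
  m=+2: Y*=0.01956 + 0.04019j  Y=0.01212 + 0.03586j  product -0.00120 + 0.00119j
  m=+3: Y*=-0.00045 + 0.00421j  Y=-0.00096 + 0.00315j  product -0.00001 - 0.00001j
  m=+4: Y*=-0.00017 + 0.00022j  Y=-0.00016 + 0.00012j  product 0.00000 - 0.00000j
  m=+5: Y*=-0.00001 + 0.00000j  Y=-0.00001 + 0.00000j  product 0.00000 - 0.00000j
  m=+6: Y*=-0.00000 - 0.00000j  Y=-0.00000 - 0.00000j  product 0.00000 + 0.00000j
Accumulated sum 0.92760 + 0.00000j; after 4π/(2l+1) scaling, 0.89666 + 0.00000j ⇒ P_6 = 0.896663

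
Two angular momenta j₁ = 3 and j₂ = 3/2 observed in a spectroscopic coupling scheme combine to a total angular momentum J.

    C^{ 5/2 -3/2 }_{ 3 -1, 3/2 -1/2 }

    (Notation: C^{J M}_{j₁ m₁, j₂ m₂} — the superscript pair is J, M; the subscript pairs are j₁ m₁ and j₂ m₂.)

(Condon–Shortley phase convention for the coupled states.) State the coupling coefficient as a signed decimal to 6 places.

triangle: 2!×4!×1!/8! = 48/40320
(j±m)!: 2!×4!×1!×2!×1!×4! = 2304
prefactor² = (2J+1)×Δ×N² = 576/35
  k=0: +1/(0!×2!×4!×1!×0!×0!) = 1/48
  k=1: −1/(1!×1!×3!×0!×1!×1!) = -1/6
Σ = -7/48  ⇒  CG² = 576/35×(-7/48)² = 7/20
CG = −√(7/20) = -0.591608

-0.591608  (= −√(7/20))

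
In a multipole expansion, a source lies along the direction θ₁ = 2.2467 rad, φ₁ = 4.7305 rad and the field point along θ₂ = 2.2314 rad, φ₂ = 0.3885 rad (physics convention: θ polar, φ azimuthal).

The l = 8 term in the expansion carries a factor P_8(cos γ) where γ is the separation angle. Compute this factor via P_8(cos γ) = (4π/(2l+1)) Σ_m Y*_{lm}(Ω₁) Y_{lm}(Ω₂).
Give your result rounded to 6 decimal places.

Addition theorem: P_8(cos γ) = (4π/17) Σ_m Y*_{lm}(Ω₁) Y_{lm}(Ω₂), m = −8…8:
  term(m=-8) = (-0.005422, -0.000978)   from Y*(Ω₁)=(0.069982, 0.010211), Y(Ω₂)=(-0.077853, -0.002616)
  term(m=-7) = (0.028657, -0.046859)   from Y*(Ω₁)=(0.028683, -0.225031), Y(Ω₂)=(0.220877, 0.099192)
  term(m=-6) = (0.106283, 0.139363)   from Y*(Ω₁)=(-0.410894, -0.044827), Y(Ω₂)=(-0.292188, -0.307294)
  term(m=-5) = (-0.164401, 0.047479)   from Y*(Ω₁)=(-0.038163, 0.420281), Y(Ω₂)=(0.147274, 0.377797)
  term(m=-4) = (0.000487, -0.005444)   from Y*(Ω₁)=(0.097570, 0.007081), Y(Ω₂)=(0.000938, -0.055863)
  term(m=-3) = (0.092970, 0.046019)   from Y*(Ω₁)=(-0.016935, 0.311389), Y(Ω₂)=(0.131161, -0.305700)
  term(m=-2) = (-0.050087, 0.045805)   from Y*(Ω₁)=(0.277784, 0.010066), Y(Ω₂)=(-0.174105, 0.171205)
  term(m=-1) = (-0.016501, -0.042493)   from Y*(Ω₁)=(-0.003554, 0.196208), Y(Ω₂)=(-0.214979, 0.087991)
  term(m=+0) = (0.088158, 0.000000)   from Y*(Ω₁)=(0.311170, -0.000000), Y(Ω₂)=(0.283310, 0.000000)
  term(m=+1) = (-0.016501, 0.042493)   from Y*(Ω₁)=(0.003554, 0.196208), Y(Ω₂)=(0.214979, 0.087991)
  term(m=+2) = (-0.050087, -0.045805)   from Y*(Ω₁)=(0.277784, -0.010066), Y(Ω₂)=(-0.174105, -0.171205)
  term(m=+3) = (0.092970, -0.046019)   from Y*(Ω₁)=(0.016935, 0.311389), Y(Ω₂)=(-0.131161, -0.305700)
  term(m=+4) = (0.000487, 0.005444)   from Y*(Ω₁)=(0.097570, -0.007081), Y(Ω₂)=(0.000938, 0.055863)
  term(m=+5) = (-0.164401, -0.047479)   from Y*(Ω₁)=(0.038163, 0.420281), Y(Ω₂)=(-0.147274, 0.377797)
  term(m=+6) = (0.106283, -0.139363)   from Y*(Ω₁)=(-0.410894, 0.044827), Y(Ω₂)=(-0.292188, 0.307294)
  term(m=+7) = (0.028657, 0.046859)   from Y*(Ω₁)=(-0.028683, -0.225031), Y(Ω₂)=(-0.220877, 0.099192)
  term(m=+8) = (-0.005422, 0.000978)   from Y*(Ω₁)=(0.069982, -0.010211), Y(Ω₂)=(-0.077853, 0.002616)
Total Σ_m = (0.072132, -0.000000). Multiply by 0.739198: (0.053320, -0.000000). P_8(cos γ) = 0.053320

0.053320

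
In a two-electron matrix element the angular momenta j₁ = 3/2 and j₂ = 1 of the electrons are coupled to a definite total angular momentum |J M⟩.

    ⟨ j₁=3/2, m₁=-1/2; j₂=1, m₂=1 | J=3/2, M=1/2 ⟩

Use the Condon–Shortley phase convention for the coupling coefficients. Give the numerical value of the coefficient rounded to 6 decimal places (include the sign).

−√(8/15) = -0.730297

j₁+j₂−J=1  J+j₁−j₂=2  J−j₁+j₂=1  j₁+j₂+J+1=5
(j₁±m₁, j₂±m₂, J±M) = (1,2,2,0,2,1)
P² = 8/15
sum k=1..1:
  [1] −1/1 = -1
S = -1
C² = P²·S² = 8/15 ; C = -0.730297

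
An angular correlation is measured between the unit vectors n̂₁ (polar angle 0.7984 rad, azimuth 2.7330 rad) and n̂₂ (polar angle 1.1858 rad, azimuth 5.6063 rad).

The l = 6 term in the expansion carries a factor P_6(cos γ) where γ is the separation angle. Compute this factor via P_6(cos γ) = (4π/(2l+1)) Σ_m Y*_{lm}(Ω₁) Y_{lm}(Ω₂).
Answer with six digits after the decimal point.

Summing Y*_{l m}(θ₁,φ₁)·Y_{l m}(θ₂,φ₂) over m ∈ [−6, 6]; prefactor 4π/(2·6+1) = 0.966644:
  [-6]  conj(Y_{6,-6})(Ω₁) = -0.05030 - 0.04152j ; Y_{6,-6}(Ω₂) = -0.18554 - 0.24352j ; Δ = -0.00078 + 0.01995j
  [-5]  conj(Y_{6,-5})(Ω₁) = 0.10012 + 0.19604j ; Y_{6,-5}(Ω₂) = -0.41714 - 0.10334j ; Δ = -0.02151 - 0.09212j
  [-4]  conj(Y_{6,-4})(Ω₁) = -0.02599 - 0.40827j ; Y_{6,-4}(Ω₂) = -0.13170 + 0.06105j ; Δ = 0.02835 + 0.05218j
  [-3]  conj(Y_{6,-3})(Ω₁) = -0.13315 + 0.37048j ; Y_{6,-3}(Ω₂) = 0.12520 - 0.25279j ; Δ = 0.07698 + 0.08004j
  [-2]  conj(Y_{6,-2})(Ω₁) = 0.00693 - 0.00738j ; Y_{6,-2}(Ω₂) = -0.05315 - 0.24104j ; Δ = -0.00215 - 0.00128j
  [-1]  conj(Y_{6,-1})(Ω₁) = 0.33701 - 0.14591j ; Y_{6,-1}(Ω₂) = 0.15931 + 0.12801j ; Δ = 0.07237 + 0.01989j
  [+0]  conj(Y_{6,0})(Ω₁) = -0.12030 + 0.00000j ; Y_{6,0}(Ω₂) = 0.26644 + 0.00000j ; Δ = -0.03205 + 0.00000j
  [+1]  conj(Y_{6,1})(Ω₁) = -0.33701 - 0.14591j ; Y_{6,1}(Ω₂) = -0.15931 + 0.12801j ; Δ = 0.07237 - 0.01989j
  [+2]  conj(Y_{6,2})(Ω₁) = 0.00693 + 0.00738j ; Y_{6,2}(Ω₂) = -0.05315 + 0.24104j ; Δ = -0.00215 + 0.00128j
  [+3]  conj(Y_{6,3})(Ω₁) = 0.13315 + 0.37048j ; Y_{6,3}(Ω₂) = -0.12520 - 0.25279j ; Δ = 0.07698 - 0.08004j
  [+4]  conj(Y_{6,4})(Ω₁) = -0.02599 + 0.40827j ; Y_{6,4}(Ω₂) = -0.13170 - 0.06105j ; Δ = 0.02835 - 0.05218j
  [+5]  conj(Y_{6,5})(Ω₁) = -0.10012 + 0.19604j ; Y_{6,5}(Ω₂) = 0.41714 - 0.10334j ; Δ = -0.02151 + 0.09212j
  [+6]  conj(Y_{6,6})(Ω₁) = -0.05030 + 0.04152j ; Y_{6,6}(Ω₂) = -0.18554 + 0.24352j ; Δ = -0.00078 - 0.01995j
Total Σ_m = 0.27448 + 0.00000j. Multiply by 0.966644: 0.26533 + 0.00000j. P_6(cos γ) = 0.265328

0.265328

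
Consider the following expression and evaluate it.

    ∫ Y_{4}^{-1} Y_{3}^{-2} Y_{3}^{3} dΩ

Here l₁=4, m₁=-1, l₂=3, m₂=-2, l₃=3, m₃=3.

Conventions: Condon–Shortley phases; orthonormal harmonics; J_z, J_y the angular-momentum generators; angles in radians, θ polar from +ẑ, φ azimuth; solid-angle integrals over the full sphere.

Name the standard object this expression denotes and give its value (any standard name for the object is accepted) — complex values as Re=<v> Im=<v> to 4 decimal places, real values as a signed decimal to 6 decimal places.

This is a Gaunt coefficient — the integral of a triple product of spherical harmonics over the sphere.
m-sum 0 ✓  L=10 even ✓  1≤3≤7 ✓
Π(2lᵢ+1) = 9×7×7 = 441
triangle coeff Δ(4,3,3) = 1/34650
Σ_t [1,3]: t=1:−1/72 t=2:+1/16 t=3:−1/72 = 5/144
(3j)²=2/77 [(4 3 3; 0 0 0)], sign=-1
Σ_t [1,1]: t=1:−1/288 = -1/288
(3j)²=5/231 [(4 3 3; -1 -2 3)], sign=-1
⇒ 4πI² = 30/121
I = (+1)√(30/121/(4π)) = 0.14046335

Gaunt coefficient, +0.140463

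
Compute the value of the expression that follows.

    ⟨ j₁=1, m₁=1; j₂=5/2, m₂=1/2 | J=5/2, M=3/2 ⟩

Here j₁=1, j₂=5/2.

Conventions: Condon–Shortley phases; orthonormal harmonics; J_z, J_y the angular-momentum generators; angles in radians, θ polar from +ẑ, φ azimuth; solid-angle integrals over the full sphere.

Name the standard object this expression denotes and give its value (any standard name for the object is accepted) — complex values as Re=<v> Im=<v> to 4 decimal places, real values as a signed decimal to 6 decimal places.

This is a Clebsch–Gordan (vector-coupling) coefficient.
j₁+j₂−J=1  J+j₁−j₂=1  J−j₁+j₂=4  j₁+j₂+J+1=7
(j₁±m₁, j₂±m₂, J±M) = (2,0,3,2,4,1)
P² = 576/35
sum k=0..0:
  [0] +1/6 = 1/6
S = 1/6
C² = P²·S² = 16/35 ; C = +0.676123

Clebsch–Gordan coefficient, +√(16/35) ≈ +0.676123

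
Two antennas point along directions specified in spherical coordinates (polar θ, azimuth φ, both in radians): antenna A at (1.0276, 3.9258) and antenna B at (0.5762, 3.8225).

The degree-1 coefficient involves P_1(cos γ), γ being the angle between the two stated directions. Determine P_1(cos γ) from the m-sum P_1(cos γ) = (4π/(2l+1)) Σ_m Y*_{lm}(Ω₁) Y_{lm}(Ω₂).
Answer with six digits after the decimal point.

Addition theorem: P_1(cos γ) = (4π/3) Σ_m Y*_{lm}(Ω₁) Y_{lm}(Ω₂), m = −1…1:
  m=-1: (-0.209386-0.208888i) × (-0.146262+0.118496i) = +0.055378+0.005741i  (running Σ = +0.055378+0.005741i)
  m=0: (+0.252546-0.000000i) × (+0.409712+0.000000i) = +0.103471+0.000000i  (running Σ = +0.158849+0.005741i)
  m=1: (+0.209386-0.208888i) × (+0.146262+0.118496i) = +0.055378-0.005741i  (running Σ = +0.214227+0.000000i)
Total Σ_m = +0.214227+0.000000i. Multiply by 4.188790: +0.897351+0.000000i. P_1(cos γ) = 0.897351

0.897351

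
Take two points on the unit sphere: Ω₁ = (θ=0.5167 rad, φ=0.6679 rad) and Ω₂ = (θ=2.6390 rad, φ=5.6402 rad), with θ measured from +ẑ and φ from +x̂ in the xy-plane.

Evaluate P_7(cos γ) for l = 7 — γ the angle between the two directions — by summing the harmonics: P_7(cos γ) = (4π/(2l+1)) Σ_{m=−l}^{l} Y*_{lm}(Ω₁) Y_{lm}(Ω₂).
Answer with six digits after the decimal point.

Summing Y*_{l m}(θ₁,φ₁)·Y_{l m}(θ₂,φ₂) over m ∈ [−7, 7]; prefactor 4π/(2·7+1) = 0.837758:
  m=-7: (-0.000133-0.003588i) × (-0.000632-0.002942i) = -0.000010+0.000003i  (running Σ = -0.000010+0.000003i)
  m=-6: (-0.015323-0.018009i) × (+0.015449+0.013449i) = +0.000005-0.000484i  (running Σ = -0.000005-0.000482i)
  m=-5: (-0.093443-0.018738i) × (-0.085259-0.006264i) = +0.007849+0.002183i  (running Σ = +0.007844+0.001701i)
  m=-4: (-0.231325+0.117503i) × (+0.203620-0.130414i) = -0.031778+0.054094i  (running Σ = -0.023934+0.055795i)
  m=-3: (-0.194872+0.421673i) × (-0.158876+0.424457i) = -0.148022-0.149708i  (running Σ = -0.171956-0.093913i)
  m=-2: (+0.104853+0.437947i) × (-0.132851-0.453747i) = +0.184788-0.105759i  (running Σ = +0.012832-0.199672i)
  m=-1: (-0.012227-0.009645i) × (+0.025684+0.019242i) = -0.000128-0.000483i  (running Σ = +0.012704-0.200155i)
  m=0: (-0.449535-0.000000i) × (+0.448673+0.000000i) = -0.201694-0.000000i  (running Σ = -0.188990-0.200155i)
  m=1: (+0.012227-0.009645i) × (-0.025684+0.019242i) = -0.000128+0.000483i  (running Σ = -0.189119-0.199672i)
  m=2: (+0.104853-0.437947i) × (-0.132851+0.453747i) = +0.184788+0.105759i  (running Σ = -0.004331-0.093913i)
  m=3: (+0.194872+0.421673i) × (+0.158876+0.424457i) = -0.148022+0.149708i  (running Σ = -0.152353+0.055795i)
  m=4: (-0.231325-0.117503i) × (+0.203620+0.130414i) = -0.031778-0.054094i  (running Σ = -0.184131+0.001701i)
  m=5: (+0.093443-0.018738i) × (+0.085259-0.006264i) = +0.007849-0.002183i  (running Σ = -0.176282-0.000482i)
  m=6: (-0.015323+0.018009i) × (+0.015449-0.013449i) = +0.000005+0.000484i  (running Σ = -0.176276+0.000003i)
  m=7: (+0.000133-0.003588i) × (+0.000632-0.002942i) = -0.000010-0.000003i  (running Σ = -0.176287+0.000000i)
Accumulated sum -0.176287+0.000000i; after 4π/(2l+1) scaling, -0.147686+0.000000i ⇒ P_7 = -0.147686

-0.147686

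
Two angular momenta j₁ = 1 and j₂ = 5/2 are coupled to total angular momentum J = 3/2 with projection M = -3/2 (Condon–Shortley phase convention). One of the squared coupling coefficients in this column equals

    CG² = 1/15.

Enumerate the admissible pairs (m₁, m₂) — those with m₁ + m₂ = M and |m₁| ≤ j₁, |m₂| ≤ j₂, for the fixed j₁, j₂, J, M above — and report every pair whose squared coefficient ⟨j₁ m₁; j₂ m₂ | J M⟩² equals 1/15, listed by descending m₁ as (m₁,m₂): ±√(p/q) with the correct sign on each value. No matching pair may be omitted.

Admissible pairs with m₁+m₂ = M = -3/2: (-1,-1/2), (0,-3/2), (1,-5/2)
  (m₁,m₂)=(1,-5/2): CG² = 2/3, CG = +√(2/3)
  (m₁,m₂)=(0,-3/2): CG² = 4/15, CG = −√(4/15)
  (m₁,m₂)=(-1,-1/2): CG² = 1/15, CG = +√(1/15)   ← matches the target
Pairs with CG² = 1/15: (-1,-1/2): +√(1/15)

(-1,-1/2): +√(1/15)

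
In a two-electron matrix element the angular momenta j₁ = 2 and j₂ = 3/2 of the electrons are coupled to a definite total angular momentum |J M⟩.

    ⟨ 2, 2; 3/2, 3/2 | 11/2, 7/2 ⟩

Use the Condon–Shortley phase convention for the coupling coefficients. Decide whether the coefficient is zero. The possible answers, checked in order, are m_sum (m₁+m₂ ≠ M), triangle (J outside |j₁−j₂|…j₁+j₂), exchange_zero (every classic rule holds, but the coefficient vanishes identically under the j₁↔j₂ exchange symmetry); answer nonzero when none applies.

m-sum: m₁+m₂ = 2+3/2 = 7/2, M = 7/2  ✓
triangle: need |j₁−j₂| ≤ J ≤ j₁+j₂, i.e. J ∈ [1/2, 7/2]; J = 11/2 is outside ✗ ⇒ coefficient is 0

triangle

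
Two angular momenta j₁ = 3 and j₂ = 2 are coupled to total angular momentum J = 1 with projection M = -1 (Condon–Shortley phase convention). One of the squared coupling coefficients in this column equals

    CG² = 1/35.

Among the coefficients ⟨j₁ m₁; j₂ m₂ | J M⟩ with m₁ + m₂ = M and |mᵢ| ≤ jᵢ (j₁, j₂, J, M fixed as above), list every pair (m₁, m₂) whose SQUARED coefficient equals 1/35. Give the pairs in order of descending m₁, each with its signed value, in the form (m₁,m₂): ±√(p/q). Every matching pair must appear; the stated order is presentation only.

Admissible pairs with m₁+m₂ = M = -1: (-3,2), (-2,1), (-1,0), (0,-1), (1,-2)
  (m₁,m₂)=(1,-2): CG² = 1/35, CG = +√(1/35)   ← matches the target
  (m₁,m₂)=(0,-1): CG² = 3/35, CG = −√(3/35)
  (m₁,m₂)=(-1,0): CG² = 6/35, CG = +√(6/35)
  (m₁,m₂)=(-2,1): CG² = 2/7, CG = −√(2/7)
  (m₁,m₂)=(-3,2): CG² = 3/7, CG = +√(3/7)
Pairs with CG² = 1/35: (1,-2): +√(1/35)

(1,-2): +√(1/35)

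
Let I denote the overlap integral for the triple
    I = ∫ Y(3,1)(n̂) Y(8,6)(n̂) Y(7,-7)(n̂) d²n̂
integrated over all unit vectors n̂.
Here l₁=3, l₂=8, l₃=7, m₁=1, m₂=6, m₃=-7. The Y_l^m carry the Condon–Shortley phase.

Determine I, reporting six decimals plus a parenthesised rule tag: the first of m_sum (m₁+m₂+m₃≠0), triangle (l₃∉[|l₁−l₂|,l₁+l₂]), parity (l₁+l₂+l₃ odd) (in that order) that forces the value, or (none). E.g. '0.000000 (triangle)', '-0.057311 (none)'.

Checks pass: Σm=0; 18 even; l₃=7∈[5,11].
(2·3+1)(2·8+1)(2·7+1) = 1785
Δ: 4! 2! 12! / 19! → 1/5290740
sum: t=1:−1/7257600 t=2:+1/2073600 t=3:−1/7257600 = 1/4838400
3j²(3 8 7; 0 0 0) = Δ·Π!·Σ² = 252/20995  (sign -1)
sum: t=2:+1/3832012800 = 1/3832012800
3j²(3 8 7; 1 6 -7) = Δ·Π!·Σ² = 91/9690  (sign +1)
combine: 4πI² = 1785·252/20995·91/9690 = 6174/30685
take √, sign -1: I = -0.12653635
No selection rule forces the value: the integral is nonzero (none).

-0.126536 (none)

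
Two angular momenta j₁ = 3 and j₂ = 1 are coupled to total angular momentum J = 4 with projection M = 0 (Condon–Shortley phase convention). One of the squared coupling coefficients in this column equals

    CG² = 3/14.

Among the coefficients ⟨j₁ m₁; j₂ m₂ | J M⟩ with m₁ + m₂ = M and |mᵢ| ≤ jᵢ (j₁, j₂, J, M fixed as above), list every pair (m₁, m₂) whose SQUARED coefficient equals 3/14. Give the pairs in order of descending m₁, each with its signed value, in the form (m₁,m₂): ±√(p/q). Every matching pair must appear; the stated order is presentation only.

(1,-1): +√(3/14); (-1,1): +√(3/14)

Admissible pairs with m₁+m₂ = M = 0: (-1,1), (0,0), (1,-1)
  (m₁,m₂)=(1,-1): CG² = 3/14, CG = +√(3/14)   ← matches the target
  (m₁,m₂)=(0,0): CG² = 4/7, CG = +√(4/7)
  (m₁,m₂)=(-1,1): CG² = 3/14, CG = +√(3/14)   ← matches the target
Pairs with CG² = 3/14: (1,-1): +√(3/14); (-1,1): +√(3/14)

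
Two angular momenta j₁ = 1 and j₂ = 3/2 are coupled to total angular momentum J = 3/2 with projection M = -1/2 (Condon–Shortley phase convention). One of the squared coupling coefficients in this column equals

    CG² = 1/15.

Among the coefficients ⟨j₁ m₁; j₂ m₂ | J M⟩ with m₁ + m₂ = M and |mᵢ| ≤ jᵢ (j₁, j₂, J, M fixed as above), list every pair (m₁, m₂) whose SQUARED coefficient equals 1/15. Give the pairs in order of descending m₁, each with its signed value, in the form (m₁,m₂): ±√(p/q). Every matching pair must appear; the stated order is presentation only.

Admissible pairs with m₁+m₂ = M = -1/2: (-1,1/2), (0,-1/2), (1,-3/2)
  (m₁,m₂)=(1,-3/2): CG² = 2/5, CG = +√(2/5)
  (m₁,m₂)=(0,-1/2): CG² = 1/15, CG = +√(1/15)   ← matches the target
  (m₁,m₂)=(-1,1/2): CG² = 8/15, CG = −√(8/15)
Pairs with CG² = 1/15: (0,-1/2): +√(1/15)

(0,-1/2): +√(1/15)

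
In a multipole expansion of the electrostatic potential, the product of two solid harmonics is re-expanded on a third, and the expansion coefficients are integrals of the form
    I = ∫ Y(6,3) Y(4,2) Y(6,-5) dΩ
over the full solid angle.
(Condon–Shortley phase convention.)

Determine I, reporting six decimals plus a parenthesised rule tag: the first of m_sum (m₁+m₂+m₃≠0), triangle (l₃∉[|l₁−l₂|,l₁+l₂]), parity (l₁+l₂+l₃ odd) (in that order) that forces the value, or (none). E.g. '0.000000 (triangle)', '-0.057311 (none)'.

Rules hold: Σm=0, L=16 even, 2≤6≤10.
N = 13·9·13 = 1521
Δ = 4!·8!·4!/17! = 1/15315300
Racah Σ t=0..4: t=0:+1/829440 t=1:−1/25920 t=2:+1/9216 t=3:−1/25920 t=4:+1/829440 = 7/207360
⇒ 3j(6 4 6; 0 0 0)² = 28/2431, sgn +1
Racah Σ t=2..3: t=2:+1/483840 t=3:−1/1451520 = 1/725760
⇒ 3j(6 4 6; 3 2 -5)² = 24/1547, sgn -1
4πI² = N·(3j₀)²·(3jₘ)² = 864/3179
I = -1·√(0.271784/4π) = -0.14706410
No selection rule forces the value: the integral is nonzero (none).

-0.147064 (none)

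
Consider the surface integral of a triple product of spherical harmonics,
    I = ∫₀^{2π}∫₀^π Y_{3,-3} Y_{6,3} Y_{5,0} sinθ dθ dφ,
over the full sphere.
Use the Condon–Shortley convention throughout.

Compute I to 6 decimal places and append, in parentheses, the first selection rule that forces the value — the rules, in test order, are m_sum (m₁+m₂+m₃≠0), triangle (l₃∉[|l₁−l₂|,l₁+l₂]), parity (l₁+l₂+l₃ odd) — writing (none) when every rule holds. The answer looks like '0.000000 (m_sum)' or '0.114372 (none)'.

m-sum 0 ✓  L=14 even ✓  3≤5≤9 ✓
Π(2lᵢ+1) = 7×13×11 = 1001
triangle coeff Δ(3,6,5) = 1/675675
Σ_t [1,3]: t=1:−1/8640 t=2:+1/2304 t=3:−1/8640 = 7/34560
(3j)²=7/429 [(3 6 5; 0 0 0)], sign=-1
Σ_t [4,4]: t=4:+1/34560 = 1/34560
(3j)²=4/143 [(3 6 5; -3 3 0)], sign=-1
⇒ 4πI² = 196/429
I = (+1)√(196/429/(4π)) = 0.19067531
No selection rule forces the value: the integral is nonzero (none).

0.190675 (none)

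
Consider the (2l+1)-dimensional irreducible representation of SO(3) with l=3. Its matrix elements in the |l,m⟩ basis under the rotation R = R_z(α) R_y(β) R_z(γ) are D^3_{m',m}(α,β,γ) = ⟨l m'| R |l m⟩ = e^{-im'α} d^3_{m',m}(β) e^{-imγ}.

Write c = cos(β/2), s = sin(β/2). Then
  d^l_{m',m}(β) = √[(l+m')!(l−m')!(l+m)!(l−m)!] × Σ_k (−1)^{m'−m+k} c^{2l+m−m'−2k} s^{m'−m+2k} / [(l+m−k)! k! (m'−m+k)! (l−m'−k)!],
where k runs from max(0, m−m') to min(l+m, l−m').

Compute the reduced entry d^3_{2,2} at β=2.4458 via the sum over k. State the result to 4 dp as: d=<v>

d^3_{2,2}(β=2.4458) via the finite sum:
With c≡cos(β/2)=0.340921 and s≡sin(β/2)=0.940092, N=[120·1·120·1]^{1/2}=120.000000
Admissible k: 0..1 (factorial args all ≥0)
  k=0: (−1)^0·120.0000/(120)·0.3409^6·0.9401^0 = +0.001570
  k=1: (−1)^1·120.0000/(24)·0.3409^4·0.9401^2 = -0.059693
d^3_{2,2}(2.4458) = +0.001570 -0.059693 = -0.058123

d=-0.0581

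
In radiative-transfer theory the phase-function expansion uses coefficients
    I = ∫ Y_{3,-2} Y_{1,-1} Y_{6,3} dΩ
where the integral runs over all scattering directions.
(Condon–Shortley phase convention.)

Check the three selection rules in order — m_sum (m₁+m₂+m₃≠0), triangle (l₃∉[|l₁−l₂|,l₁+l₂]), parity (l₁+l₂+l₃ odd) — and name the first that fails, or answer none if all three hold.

triangle

Σmᵢ = 0  ✓
l₃∈[|l₁−l₂|,l₁+l₂]=[2,4] required, l₃=6 fails  ✗
Σlᵢ = 10 ⇒ even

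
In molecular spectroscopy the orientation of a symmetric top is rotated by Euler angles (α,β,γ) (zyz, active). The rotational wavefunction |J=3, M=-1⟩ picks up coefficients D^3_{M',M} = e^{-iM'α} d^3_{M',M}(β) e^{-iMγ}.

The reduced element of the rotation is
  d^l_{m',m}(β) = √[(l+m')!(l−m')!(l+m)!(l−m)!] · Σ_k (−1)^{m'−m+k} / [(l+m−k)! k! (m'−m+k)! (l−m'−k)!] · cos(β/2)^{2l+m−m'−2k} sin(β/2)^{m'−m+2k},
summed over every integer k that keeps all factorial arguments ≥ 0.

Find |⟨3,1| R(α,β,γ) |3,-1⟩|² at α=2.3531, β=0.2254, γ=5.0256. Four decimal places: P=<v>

P=0.0053

D^3_{1,-1}(2.3531,0.2254,5.0256) = e^{-i·1·2.3531}·d^3_{1,-1}(0.2254)·e^{-i·-1·5.0256}. Compute d first:
Half-angle: c=0.993656, s=0.112462. N=√(24·2·2·24)=48.000000
k∈{0,1,2} keeps every argument non-negative
  k=0: (−1)^2·48.0000/(8)·0.9937^4·0.1125^2 = +0.073978
  k=1: (−1)^3·48.0000/(6)·0.9937^2·0.1125^4 = -0.001264
  k=2: (−1)^4·48.0000/(48)·0.9937^0·0.1125^6 = +0.000002
d^3_{1,-1}(0.2254) = +0.073978 -0.001264 +0.000002 = +0.072717
|D^3_{1,-1}|² = |d^3_{1,-1}(β)|² = (+0.072717)² = 0.005288 (the z-rotation phases have unit modulus)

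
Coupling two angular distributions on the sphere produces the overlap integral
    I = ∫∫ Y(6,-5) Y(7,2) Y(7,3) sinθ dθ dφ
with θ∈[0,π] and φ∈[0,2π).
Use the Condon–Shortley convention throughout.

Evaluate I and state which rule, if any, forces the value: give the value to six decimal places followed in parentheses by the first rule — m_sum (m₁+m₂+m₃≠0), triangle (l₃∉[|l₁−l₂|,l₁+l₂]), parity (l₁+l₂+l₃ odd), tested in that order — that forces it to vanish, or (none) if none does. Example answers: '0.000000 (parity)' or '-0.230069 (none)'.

-0.040990 (none)

Checks pass: Σm=0; 20 even; l₃=7∈[1,13].
(2·6+1)(2·7+1)(2·7+1) = 2925
Δ: 6! 6! 8! / 21! → 1/2444321880
sum: t=0:+1/2612736000 t=1:−1/20736000 t=2:+1/1658880 t=3:−1/746496 t=4:+1/1658880 t=5:−1/20736000 t=6:+1/2612736000 = -1/4354560
3j²(6 7 7; 0 0 0) = Δ·Π!·Σ² = 1000/138567  (sign +1)
sum: t=5:−1/49766400 t=6:+1/62208000 = -1/248832000
3j²(6 7 7; -5 2 3) = Δ·Π!·Σ² = 21/20995  (sign -1)
combine: 4πI² = 2925·1000/138567·21/20995 = 315000/14919047
take √, sign -1: I = -0.04099018
No selection rule forces the value: the integral is nonzero (none).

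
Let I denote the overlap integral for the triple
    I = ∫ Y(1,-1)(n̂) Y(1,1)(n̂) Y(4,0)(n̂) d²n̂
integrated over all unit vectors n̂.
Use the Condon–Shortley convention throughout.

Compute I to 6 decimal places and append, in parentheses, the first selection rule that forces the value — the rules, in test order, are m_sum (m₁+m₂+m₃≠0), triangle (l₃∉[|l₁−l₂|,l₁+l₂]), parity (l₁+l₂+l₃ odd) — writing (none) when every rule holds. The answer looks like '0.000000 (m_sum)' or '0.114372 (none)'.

l₃=4 ∉ [0,2] — triangle fails ⇒ I = 0

0.000000 (triangle)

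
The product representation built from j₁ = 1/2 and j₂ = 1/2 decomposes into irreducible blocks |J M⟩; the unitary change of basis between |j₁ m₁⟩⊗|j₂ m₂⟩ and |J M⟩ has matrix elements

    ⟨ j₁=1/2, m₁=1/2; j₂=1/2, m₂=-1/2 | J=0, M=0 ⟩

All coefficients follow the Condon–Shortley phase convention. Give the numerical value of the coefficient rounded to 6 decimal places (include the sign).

+0.707107

√[1·1!0!0!/2! · 1!0!0!1!0!0!] = √(1/2)
  +(−1)^0/∏(0,1,0,0,0,0)! = 1  (running 1)
⟨..|..⟩ = √(1/2)·(1) = +0.707107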